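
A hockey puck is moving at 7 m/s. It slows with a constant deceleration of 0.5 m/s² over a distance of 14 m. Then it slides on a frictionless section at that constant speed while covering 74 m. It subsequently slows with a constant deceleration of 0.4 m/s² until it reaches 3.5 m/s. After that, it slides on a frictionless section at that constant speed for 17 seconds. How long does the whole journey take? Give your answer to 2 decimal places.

Phase 1 (decelerating): v₀ = 7.00 m/s, a = -0.5 m/s².
v² = v₀² + 2aΔx = 7.00² + 2·-0.5·14 = 35.0 → v = 5.92 m/s
t = (v − v₀)/a = (5.92 − 7.00)/-0.5 = 2.17 s

Phase 2 (constant speed): v₀ = 5.92 m/s, a = 0 m/s².
Constant speed: t = d/v = 74/5.92 = 12.5 s

Phase 3 (decelerating): v₀ = 5.92 m/s, a = -0.4 m/s².
v = v₀ + at → t = (3.5 − 5.92) / -0.4 = 6.04 s
v² = v₀² + 2aΔx → Δx = (3.5² − 5.92²)/(2·-0.4) = 28.4 m

Phase 4 (constant speed): v₀ = 3.50 m/s, a = 0 m/s².
v = v₀ + at = 3.50 + (0)(17) = 3.50 m/s
Δx = v₀t + ½at² = 3.50·17 + 0.5·0·17² = 59.5 m
Total time = 2.17 + 12.5 + 6.04 + 17.0 = 37.7 s

37.72 s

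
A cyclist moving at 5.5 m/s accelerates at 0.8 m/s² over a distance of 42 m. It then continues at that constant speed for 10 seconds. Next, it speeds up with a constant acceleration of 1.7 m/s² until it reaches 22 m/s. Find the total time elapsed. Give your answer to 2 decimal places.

Phase 1 (accelerating): v₀ = 5.50 m/s, a = 0.8 m/s².
v² = v₀² + 2aΔx = 5.50² + 2·0.8·42 = 97.5 → v = 9.87 m/s
t = (v − v₀)/a = (9.87 − 5.50)/0.8 = 5.46 s

Phase 2 (constant speed): v₀ = 9.87 m/s, a = 0 m/s².
v = v₀ + at = 9.87 + (0)(10) = 9.87 m/s
Δx = v₀t + ½at² = 9.87·10 + 0.5·0·10² = 98.7 m

Phase 3 (accelerating): v₀ = 9.87 m/s, a = 1.7 m/s².
v = v₀ + at → t = (22 − 9.87) / 1.7 = 7.13 s
v² = v₀² + 2aΔx → Δx = (22² − 9.87²)/(2·1.7) = 114 m
Total time = 5.46 + 10.0 + 7.13 = 22.6 s

22.60 s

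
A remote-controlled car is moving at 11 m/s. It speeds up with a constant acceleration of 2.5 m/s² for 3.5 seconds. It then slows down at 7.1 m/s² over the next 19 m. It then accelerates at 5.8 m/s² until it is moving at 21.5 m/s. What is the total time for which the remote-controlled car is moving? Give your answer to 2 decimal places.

Phase 1 (accelerating): v₀ = 11.0 m/s, a = 2.5 m/s².
v = v₀ + at = 11.0 + (2.5)(3.5) = 19.8 m/s
Δx = v₀t + ½at² = 11.0·3.5 + 0.5·2.5·3.5² = 53.8 m

Phase 2 (decelerating): v₀ = 19.8 m/s, a = -7.1 m/s².
v² = v₀² + 2aΔx = 19.8² + 2·-7.1·19 = 120 → v = 11.0 m/s
t = (v − v₀)/a = (11.0 − 19.8)/-7.1 = 1.24 s

Phase 3 (accelerating): v₀ = 11.0 m/s, a = 5.8 m/s².
v = v₀ + at → t = (21.5 − 11.0) / 5.8 = 1.82 s
v² = v₀² + 2aΔx → Δx = (21.5² − 11.0²)/(2·5.8) = 29.5 m
Total time = 3.50 + 1.24 + 1.82 = 6.55 s

6.55 s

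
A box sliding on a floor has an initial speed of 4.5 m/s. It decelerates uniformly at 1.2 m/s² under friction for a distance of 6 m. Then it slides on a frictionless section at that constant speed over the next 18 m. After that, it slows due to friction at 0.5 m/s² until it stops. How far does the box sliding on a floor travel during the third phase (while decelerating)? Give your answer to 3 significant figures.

5.85 m

Phase 1 (decelerating): v₀ = 4.50 m/s, a = -1.2 m/s².
v² = v₀² + 2aΔx = 4.50² + 2·-1.2·6 = 5.85 → v = 2.42 m/s
t = (v − v₀)/a = (2.42 − 4.50)/-1.2 = 1.73 s

Phase 2 (constant speed): v₀ = 2.42 m/s, a = 0 m/s².
Constant speed: t = d/v = 18/2.42 = 7.44 s

Phase 3 (decelerating): v₀ = 2.42 m/s, a = -0.5 m/s².
v = v₀ + at → t = (0 − 2.42) / -0.5 = 4.84 s
v² = v₀² + 2aΔx → Δx = (0² − 2.42²)/(2·-0.5) = 5.85 m
Distance in phase 3 = 5.85 m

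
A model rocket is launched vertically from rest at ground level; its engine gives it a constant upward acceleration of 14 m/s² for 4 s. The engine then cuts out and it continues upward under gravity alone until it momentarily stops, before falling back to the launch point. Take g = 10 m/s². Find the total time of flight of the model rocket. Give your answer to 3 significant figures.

Phase 1 (powered ascent): v₀ = 0 m/s, a = 14 m/s².
v = v₀ + at = 0 + (14)(4) = 56.0 m/s
Δx = v₀t + ½at² = 0·4 + 0.5·14·4² = 112 m

Phase 2 (coasting upward): v₀ = 56.0 m/s, a = -10 m/s².
v = v₀ + at → t = (0 − 56.0) / -10 = 5.60 s
v² = v₀² + 2aΔx → Δx = (0² − 56.0²)/(2·-10) = 157 m

Phase 3 (free fall): v₀ = 0 m/s, a = -10 m/s².
Falls 269 m from rest: t = √(2·269/10) = 7.33 s; v = g·t = 73.3 m/s.
Total time = 4.00 + 5.60 + 7.33 = 16.9 s

16.9 s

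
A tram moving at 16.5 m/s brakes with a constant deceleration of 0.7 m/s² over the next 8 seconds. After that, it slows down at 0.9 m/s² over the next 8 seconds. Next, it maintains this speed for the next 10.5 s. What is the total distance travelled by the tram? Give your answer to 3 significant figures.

Phase 1 (decelerating): v₀ = 16.5 m/s, a = -0.7 m/s².
v = v₀ + at = 16.5 + (-0.7)(8) = 10.9 m/s
Δx = v₀t + ½at² = 16.5·8 + 0.5·-0.7·8² = 110 m

Phase 2 (decelerating): v₀ = 10.9 m/s, a = -0.9 m/s².
v = v₀ + at = 10.9 + (-0.9)(8) = 3.70 m/s
Δx = v₀t + ½at² = 10.9·8 + 0.5·-0.9·8² = 58.4 m

Phase 3 (constant speed): v₀ = 3.70 m/s, a = 0 m/s².
v = v₀ + at = 3.70 + (0)(10.5) = 3.70 m/s
Δx = v₀t + ½at² = 3.70·10.5 + 0.5·0·10.5² = 38.9 m
Total distance = 110 + 58.4 + 38.9 = 207 m

207 m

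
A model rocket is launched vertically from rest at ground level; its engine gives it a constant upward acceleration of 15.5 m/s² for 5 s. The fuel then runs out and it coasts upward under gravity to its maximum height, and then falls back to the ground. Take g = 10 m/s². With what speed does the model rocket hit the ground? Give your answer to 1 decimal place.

Phase 1 (powered ascent): v₀ = 0 m/s, a = 15.5 m/s².
v = v₀ + at = 0 + (15.5)(5) = 77.5 m/s
Δx = v₀t + ½at² = 0·5 + 0.5·15.5·5² = 194 m

Phase 2 (coasting upward): v₀ = 77.5 m/s, a = -10 m/s².
v = v₀ + at → t = (0 − 77.5) / -10 = 7.75 s
v² = v₀² + 2aΔx → Δx = (0² − 77.5²)/(2·-10) = 300 m

Phase 3 (free fall): v₀ = 0 m/s, a = -10 m/s².
Falls 494 m from rest: t = √(2·494/10) = 9.94 s; v = g·t = 99.4 m/s.
Impact speed = 99.4 m/s

99.4 m/s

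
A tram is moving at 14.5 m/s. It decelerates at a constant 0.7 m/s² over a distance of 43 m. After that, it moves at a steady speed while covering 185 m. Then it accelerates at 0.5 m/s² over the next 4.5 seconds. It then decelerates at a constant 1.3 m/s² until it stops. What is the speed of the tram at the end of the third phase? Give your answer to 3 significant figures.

14.5 m/s

Phase 1 (decelerating): v₀ = 14.5 m/s, a = -0.7 m/s².
v² = v₀² + 2aΔx = 14.5² + 2·-0.7·43 = 150 → v = 12.2 m/s
t = (v − v₀)/a = (12.2 − 14.5)/-0.7 = 3.22 s

Phase 2 (constant speed): v₀ = 12.2 m/s, a = 0 m/s².
Constant speed: t = d/v = 185/12.2 = 15.1 s

Phase 3 (accelerating): v₀ = 12.2 m/s, a = 0.5 m/s².
v = v₀ + at = 12.2 + (0.5)(4.5) = 14.5 m/s
Δx = v₀t + ½at² = 12.2·4.5 + 0.5·0.5·4.5² = 60.2 m
Speed at end of phase 3 = 14.5 m/s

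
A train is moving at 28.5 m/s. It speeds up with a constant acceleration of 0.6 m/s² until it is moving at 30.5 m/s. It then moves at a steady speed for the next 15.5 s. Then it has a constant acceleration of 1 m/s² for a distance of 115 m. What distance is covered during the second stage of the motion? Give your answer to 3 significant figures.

473 m

Phase 1 (accelerating): v₀ = 28.5 m/s, a = 0.6 m/s².
v = v₀ + at → t = (30.5 − 28.5) / 0.6 = 3.33 s
v² = v₀² + 2aΔx → Δx = (30.5² − 28.5²)/(2·0.6) = 98.3 m

Phase 2 (constant speed): v₀ = 30.5 m/s, a = 0 m/s².
v = v₀ + at = 30.5 + (0)(15.5) = 30.5 m/s
Δx = v₀t + ½at² = 30.5·15.5 + 0.5·0·15.5² = 473 m
Distance in phase 2 = 473 m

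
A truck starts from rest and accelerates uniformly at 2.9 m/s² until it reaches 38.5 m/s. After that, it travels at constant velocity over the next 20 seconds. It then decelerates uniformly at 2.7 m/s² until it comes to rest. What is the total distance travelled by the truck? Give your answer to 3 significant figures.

Phase 1 (accelerating): v₀ = 0 m/s, a = 2.9 m/s².
v = v₀ + at → t = (38.5 − 0) / 2.9 = 13.3 s
v² = v₀² + 2aΔx → Δx = (38.5² − 0²)/(2·2.9) = 256 m

Phase 2 (constant speed): v₀ = 38.5 m/s, a = 0 m/s².
v = v₀ + at = 38.5 + (0)(20) = 38.5 m/s
Δx = v₀t + ½at² = 38.5·20 + 0.5·0·20² = 770 m

Phase 3 (decelerating): v₀ = 38.5 m/s, a = -2.7 m/s².
v = v₀ + at → t = (0 − 38.5) / -2.7 = 14.3 s
v² = v₀² + 2aΔx → Δx = (0² − 38.5²)/(2·-2.7) = 274 m
Total distance = 256 + 770 + 274 = 1300 m

1300 m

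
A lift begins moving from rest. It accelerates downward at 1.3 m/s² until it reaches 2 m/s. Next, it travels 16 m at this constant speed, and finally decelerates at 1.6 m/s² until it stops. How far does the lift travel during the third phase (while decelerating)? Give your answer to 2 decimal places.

Phase 1 (accelerating): v₀ = 0 m/s, a = 1.3 m/s².
v = v₀ + at → t = (2 − 0) / 1.3 = 1.54 s
v² = v₀² + 2aΔx → Δx = (2² − 0²)/(2·1.3) = 1.54 m

Phase 2 (constant speed): v₀ = 2.00 m/s, a = 0 m/s².
Constant speed: t = d/v = 16/2.00 = 8.00 s

Phase 3 (decelerating): v₀ = 2.00 m/s, a = -1.6 m/s².
v = v₀ + at → t = (0 − 2.00) / -1.6 = 1.25 s
v² = v₀² + 2aΔx → Δx = (0² − 2.00²)/(2·-1.6) = 1.25 m
Distance in phase 3 = 1.25 m

1.25 m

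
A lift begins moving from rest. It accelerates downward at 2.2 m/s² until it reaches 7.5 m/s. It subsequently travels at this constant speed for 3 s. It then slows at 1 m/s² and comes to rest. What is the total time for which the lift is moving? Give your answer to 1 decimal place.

Phase 1 (accelerating): v₀ = 0 m/s, a = 2.2 m/s².
v = v₀ + at → t = (7.5 − 0) / 2.2 = 3.41 s
v² = v₀² + 2aΔx → Δx = (7.5² − 0²)/(2·2.2) = 12.8 m

Phase 2 (constant speed): v₀ = 7.50 m/s, a = 0 m/s².
v = v₀ + at = 7.50 + (0)(3) = 7.50 m/s
Δx = v₀t + ½at² = 7.50·3 + 0.5·0·3² = 22.5 m

Phase 3 (decelerating): v₀ = 7.50 m/s, a = -1 m/s².
v = v₀ + at → t = (0 − 7.50) / -1 = 7.50 s
v² = v₀² + 2aΔx → Δx = (0² − 7.50²)/(2·-1) = 28.1 m
Total time = 3.41 + 3.00 + 7.50 = 13.9 s

13.9 s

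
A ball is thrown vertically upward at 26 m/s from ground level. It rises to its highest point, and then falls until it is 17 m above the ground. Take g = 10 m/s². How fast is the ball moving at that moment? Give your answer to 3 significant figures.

18.3 m/s

Phase 1 (rising): v₀ = 26.0 m/s, a = -10 m/s².
v = v₀ + at → t = (0 − 26.0) / -10 = 2.60 s
v² = v₀² + 2aΔx → Δx = (0² − 26.0²)/(2·-10) = 33.8 m

Phase 2 (falling): v₀ = 0 m/s, a = -10 m/s².
Falls 16.8 m from rest: t = √(2·16.8/10) = 1.83 s; v = g·t = 18.3 m/s.
Final speed = 18.3 m/s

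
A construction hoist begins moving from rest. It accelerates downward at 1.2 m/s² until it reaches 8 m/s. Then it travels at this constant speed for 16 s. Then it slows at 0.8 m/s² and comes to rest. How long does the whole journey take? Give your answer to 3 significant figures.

32.7 s

Phase 1 (accelerating): v₀ = 0 m/s, a = 1.2 m/s².
v = v₀ + at → t = (8 − 0) / 1.2 = 6.67 s
v² = v₀² + 2aΔx → Δx = (8² − 0²)/(2·1.2) = 26.7 m

Phase 2 (constant speed): v₀ = 8.00 m/s, a = 0 m/s².
v = v₀ + at = 8.00 + (0)(16) = 8.00 m/s
Δx = v₀t + ½at² = 8.00·16 + 0.5·0·16² = 128 m

Phase 3 (decelerating): v₀ = 8.00 m/s, a = -0.8 m/s².
v = v₀ + at → t = (0 − 8.00) / -0.8 = 10.0 s
v² = v₀² + 2aΔx → Δx = (0² − 8.00²)/(2·-0.8) = 40.0 m
Total time = 6.67 + 16.0 + 10.0 = 32.7 s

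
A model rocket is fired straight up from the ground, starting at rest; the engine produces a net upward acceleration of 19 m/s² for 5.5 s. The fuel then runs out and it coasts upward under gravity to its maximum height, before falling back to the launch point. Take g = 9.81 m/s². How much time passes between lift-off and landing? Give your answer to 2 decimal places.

Phase 1 (powered ascent): v₀ = 0 m/s, a = 19 m/s².
v = v₀ + at = 0 + (19)(5.5) = 104 m/s
Δx = v₀t + ½at² = 0·5.5 + 0.5·19·5.5² = 287 m

Phase 2 (coasting upward): v₀ = 104 m/s, a = -9.81 m/s².
v = v₀ + at → t = (0 − 104) / -9.81 = 10.7 s
v² = v₀² + 2aΔx → Δx = (0² − 104²)/(2·-9.81) = 557 m

Phase 3 (free fall): v₀ = 0 m/s, a = -9.81 m/s².
Falls 844 m from rest: t = √(2·844/9.81) = 13.1 s; v = g·t = 129 m/s.
Total time = 5.50 + 10.7 + 13.1 = 29.3 s

29.27 s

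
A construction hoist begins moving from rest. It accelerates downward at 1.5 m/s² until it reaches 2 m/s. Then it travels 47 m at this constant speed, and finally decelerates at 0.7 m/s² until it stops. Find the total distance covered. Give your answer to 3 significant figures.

51.2 m

Phase 1 (accelerating): v₀ = 0 m/s, a = 1.5 m/s².
v = v₀ + at → t = (2 − 0) / 1.5 = 1.33 s
v² = v₀² + 2aΔx → Δx = (2² − 0²)/(2·1.5) = 1.33 m

Phase 2 (constant speed): v₀ = 2.00 m/s, a = 0 m/s².
Constant speed: t = d/v = 47/2.00 = 23.5 s

Phase 3 (decelerating): v₀ = 2.00 m/s, a = -0.7 m/s².
v = v₀ + at → t = (0 − 2.00) / -0.7 = 2.86 s
v² = v₀² + 2aΔx → Δx = (0² − 2.00²)/(2·-0.7) = 2.86 m
Total distance = 1.33 + 47.0 + 2.86 = 51.2 m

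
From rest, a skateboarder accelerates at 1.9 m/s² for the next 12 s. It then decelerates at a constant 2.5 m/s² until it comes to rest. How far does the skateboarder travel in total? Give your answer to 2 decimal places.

240.77 m

Phase 1 (accelerating): v₀ = 0 m/s, a = 1.9 m/s².
v = v₀ + at = 0 + (1.9)(12) = 22.8 m/s
Δx = v₀t + ½at² = 0·12 + 0.5·1.9·12² = 137 m

Phase 2 (decelerating): v₀ = 22.8 m/s, a = -2.5 m/s².
v = v₀ + at → t = (0 − 22.8) / -2.5 = 9.12 s
v² = v₀² + 2aΔx → Δx = (0² − 22.8²)/(2·-2.5) = 104 m
Total distance = 137 + 104 = 241 m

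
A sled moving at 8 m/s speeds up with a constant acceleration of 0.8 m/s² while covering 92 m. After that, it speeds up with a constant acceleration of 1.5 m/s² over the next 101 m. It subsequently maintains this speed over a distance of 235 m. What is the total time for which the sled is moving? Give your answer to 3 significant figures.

24.0 s

Phase 1 (accelerating): v₀ = 8.00 m/s, a = 0.8 m/s².
v² = v₀² + 2aΔx = 8.00² + 2·0.8·92 = 211 → v = 14.5 m/s
t = (v − v₀)/a = (14.5 − 8.00)/0.8 = 8.17 s

Phase 2 (accelerating): v₀ = 14.5 m/s, a = 1.5 m/s².
v² = v₀² + 2aΔx = 14.5² + 2·1.5·101 = 514 → v = 22.7 m/s
t = (v − v₀)/a = (22.7 − 14.5)/1.5 = 5.43 s

Phase 3 (constant speed): v₀ = 22.7 m/s, a = 0 m/s².
Constant speed: t = d/v = 235/22.7 = 10.4 s
Total time = 8.17 + 5.43 + 10.4 = 24.0 s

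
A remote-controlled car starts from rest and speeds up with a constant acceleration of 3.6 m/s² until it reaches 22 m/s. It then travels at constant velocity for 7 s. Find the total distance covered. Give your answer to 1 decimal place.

Phase 1 (accelerating): v₀ = 0 m/s, a = 3.6 m/s².
v = v₀ + at → t = (22 − 0) / 3.6 = 6.11 s
v² = v₀² + 2aΔx → Δx = (22² − 0²)/(2·3.6) = 67.2 m

Phase 2 (constant speed): v₀ = 22.0 m/s, a = 0 m/s².
v = v₀ + at = 22.0 + (0)(7) = 22.0 m/s
Δx = v₀t + ½at² = 22.0·7 + 0.5·0·7² = 154 m
Total distance = 67.2 + 154 = 221 m

221.2 m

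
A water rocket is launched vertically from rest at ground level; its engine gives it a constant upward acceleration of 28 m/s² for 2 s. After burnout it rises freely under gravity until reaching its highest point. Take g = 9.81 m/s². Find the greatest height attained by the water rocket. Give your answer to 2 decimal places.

215.84 m

Phase 1 (powered ascent): v₀ = 0 m/s, a = 28 m/s².
v = v₀ + at = 0 + (28)(2) = 56.0 m/s
Δx = v₀t + ½at² = 0·2 + 0.5·28·2² = 56.0 m

Phase 2 (coasting upward): v₀ = 56.0 m/s, a = -9.81 m/s².
v = v₀ + at → t = (0 − 56.0) / -9.81 = 5.71 s
v² = v₀² + 2aΔx → Δx = (0² − 56.0²)/(2·-9.81) = 160 m
Maximum height = 56.0 + 160 = 216 m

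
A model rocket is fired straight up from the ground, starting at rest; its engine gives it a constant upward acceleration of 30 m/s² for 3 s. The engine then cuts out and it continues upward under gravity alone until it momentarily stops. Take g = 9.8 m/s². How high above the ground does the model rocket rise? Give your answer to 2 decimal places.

Phase 1 (powered ascent): v₀ = 0 m/s, a = 30 m/s².
v = v₀ + at = 0 + (30)(3) = 90.0 m/s
Δx = v₀t + ½at² = 0·3 + 0.5·30·3² = 135 m

Phase 2 (coasting upward): v₀ = 90.0 m/s, a = -9.8 m/s².
v = v₀ + at → t = (0 − 90.0) / -9.8 = 9.18 s
v² = v₀² + 2aΔx → Δx = (0² − 90.0²)/(2·-9.8) = 413 m
Maximum height = 135 + 413 = 548 m

548.27 m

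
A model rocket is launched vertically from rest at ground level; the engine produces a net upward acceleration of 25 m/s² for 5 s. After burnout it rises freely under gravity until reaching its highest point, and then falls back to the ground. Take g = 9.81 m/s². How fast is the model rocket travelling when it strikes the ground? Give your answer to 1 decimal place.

Phase 1 (powered ascent): v₀ = 0 m/s, a = 25 m/s².
v = v₀ + at = 0 + (25)(5) = 125 m/s
Δx = v₀t + ½at² = 0·5 + 0.5·25·5² = 312 m

Phase 2 (coasting upward): v₀ = 125 m/s, a = -9.81 m/s².
v = v₀ + at → t = (0 − 125) / -9.81 = 12.7 s
v² = v₀² + 2aΔx → Δx = (0² − 125²)/(2·-9.81) = 796 m

Phase 3 (free fall): v₀ = 0 m/s, a = -9.81 m/s².
Falls 1110 m from rest: t = √(2·1110/9.81) = 15.0 s; v = g·t = 147 m/s.
Impact speed = 147 m/s

147.5 m/s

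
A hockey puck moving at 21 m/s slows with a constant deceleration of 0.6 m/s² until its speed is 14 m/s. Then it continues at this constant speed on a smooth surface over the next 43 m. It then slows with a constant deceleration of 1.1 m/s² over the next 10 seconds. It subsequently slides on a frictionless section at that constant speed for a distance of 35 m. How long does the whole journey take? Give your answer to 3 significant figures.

36.4 s

Phase 1 (decelerating): v₀ = 21.0 m/s, a = -0.6 m/s².
v = v₀ + at → t = (14 − 21.0) / -0.6 = 11.7 s
v² = v₀² + 2aΔx → Δx = (14² − 21.0²)/(2·-0.6) = 204 m

Phase 2 (constant speed): v₀ = 14.0 m/s, a = 0 m/s².
Constant speed: t = d/v = 43/14.0 = 3.07 s

Phase 3 (decelerating): v₀ = 14.0 m/s, a = -1.1 m/s².
v = v₀ + at = 14.0 + (-1.1)(10) = 3.00 m/s
Δx = v₀t + ½at² = 14.0·10 + 0.5·-1.1·10² = 85.0 m

Phase 4 (constant speed): v₀ = 3.00 m/s, a = 0 m/s².
Constant speed: t = d/v = 35/3.00 = 11.7 s
Total time = 11.7 + 3.07 + 10.0 + 11.7 = 36.4 s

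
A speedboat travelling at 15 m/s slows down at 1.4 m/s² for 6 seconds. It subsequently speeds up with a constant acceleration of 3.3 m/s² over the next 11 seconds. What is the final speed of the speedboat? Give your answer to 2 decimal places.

Phase 1 (decelerating): v₀ = 15.0 m/s, a = -1.4 m/s².
v = v₀ + at = 15.0 + (-1.4)(6) = 6.60 m/s
Δx = v₀t + ½at² = 15.0·6 + 0.5·-1.4·6² = 64.8 m

Phase 2 (accelerating): v₀ = 6.60 m/s, a = 3.3 m/s².
v = v₀ + at = 6.60 + (3.3)(11) = 42.9 m/s
Δx = v₀t + ½at² = 6.60·11 + 0.5·3.3·11² = 272 m
Final speed = 42.9 m/s

42.90 m/s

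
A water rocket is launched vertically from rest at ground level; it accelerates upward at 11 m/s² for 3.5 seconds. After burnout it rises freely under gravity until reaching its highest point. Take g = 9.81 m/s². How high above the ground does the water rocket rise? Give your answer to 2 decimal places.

Phase 1 (powered ascent): v₀ = 0 m/s, a = 11 m/s².
v = v₀ + at = 0 + (11)(3.5) = 38.5 m/s
Δx = v₀t + ½at² = 0·3.5 + 0.5·11·3.5² = 67.4 m

Phase 2 (coasting upward): v₀ = 38.5 m/s, a = -9.81 m/s².
v = v₀ + at → t = (0 − 38.5) / -9.81 = 3.92 s
v² = v₀² + 2aΔx → Δx = (0² − 38.5²)/(2·-9.81) = 75.5 m
Maximum height = 67.4 + 75.5 = 143 m

142.92 m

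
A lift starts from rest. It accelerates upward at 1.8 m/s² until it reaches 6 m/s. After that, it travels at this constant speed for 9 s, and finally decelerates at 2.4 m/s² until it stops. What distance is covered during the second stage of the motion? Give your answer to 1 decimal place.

Phase 1 (accelerating): v₀ = 0 m/s, a = 1.8 m/s².
v = v₀ + at → t = (6 − 0) / 1.8 = 3.33 s
v² = v₀² + 2aΔx → Δx = (6² − 0²)/(2·1.8) = 10.0 m

Phase 2 (constant speed): v₀ = 6.00 m/s, a = 0 m/s².
v = v₀ + at = 6.00 + (0)(9) = 6.00 m/s
Δx = v₀t + ½at² = 6.00·9 + 0.5·0·9² = 54.0 m
Distance in phase 2 = 54.0 m

54.0 m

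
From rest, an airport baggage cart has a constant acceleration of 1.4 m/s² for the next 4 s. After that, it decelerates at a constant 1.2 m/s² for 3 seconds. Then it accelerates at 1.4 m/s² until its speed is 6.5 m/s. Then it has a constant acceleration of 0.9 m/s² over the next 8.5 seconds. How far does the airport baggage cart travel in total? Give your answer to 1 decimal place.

124.0 m

Phase 1 (accelerating): v₀ = 0 m/s, a = 1.4 m/s².
v = v₀ + at = 0 + (1.4)(4) = 5.60 m/s
Δx = v₀t + ½at² = 0·4 + 0.5·1.4·4² = 11.2 m

Phase 2 (decelerating): v₀ = 5.60 m/s, a = -1.2 m/s².
v = v₀ + at = 5.60 + (-1.2)(3) = 2.00 m/s
Δx = v₀t + ½at² = 5.60·3 + 0.5·-1.2·3² = 11.4 m

Phase 3 (accelerating): v₀ = 2.00 m/s, a = 1.4 m/s².
v = v₀ + at → t = (6.5 − 2.00) / 1.4 = 3.21 s
v² = v₀² + 2aΔx → Δx = (6.5² − 2.00²)/(2·1.4) = 13.7 m

Phase 4 (accelerating): v₀ = 6.50 m/s, a = 0.9 m/s².
v = v₀ + at = 6.50 + (0.9)(8.5) = 14.2 m/s
Δx = v₀t + ½at² = 6.50·8.5 + 0.5·0.9·8.5² = 87.8 m
Total distance = 11.2 + 11.4 + 13.7 + 87.8 = 124 m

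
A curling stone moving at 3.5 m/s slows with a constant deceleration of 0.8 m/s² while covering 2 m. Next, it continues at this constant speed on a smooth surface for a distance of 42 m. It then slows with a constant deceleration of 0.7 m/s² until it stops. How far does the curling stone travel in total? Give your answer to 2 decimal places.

50.46 m

Phase 1 (decelerating): v₀ = 3.50 m/s, a = -0.8 m/s².
v² = v₀² + 2aΔx = 3.50² + 2·-0.8·2 = 9.05 → v = 3.01 m/s
t = (v − v₀)/a = (3.01 − 3.50)/-0.8 = 0.615 s

Phase 2 (constant speed): v₀ = 3.01 m/s, a = 0 m/s².
Constant speed: t = d/v = 42/3.01 = 14.0 s

Phase 3 (decelerating): v₀ = 3.01 m/s, a = -0.7 m/s².
v = v₀ + at → t = (0 − 3.01) / -0.7 = 4.30 s
v² = v₀² + 2aΔx → Δx = (0² − 3.01²)/(2·-0.7) = 6.46 m
Total distance = 2.00 + 42.0 + 6.46 = 50.5 m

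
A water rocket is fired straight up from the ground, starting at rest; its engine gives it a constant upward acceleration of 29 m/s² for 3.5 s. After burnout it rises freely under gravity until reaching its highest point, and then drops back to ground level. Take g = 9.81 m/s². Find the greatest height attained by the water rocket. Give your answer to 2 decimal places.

Phase 1 (powered ascent): v₀ = 0 m/s, a = 29 m/s².
v = v₀ + at = 0 + (29)(3.5) = 102 m/s
Δx = v₀t + ½at² = 0·3.5 + 0.5·29·3.5² = 178 m

Phase 2 (coasting upward): v₀ = 102 m/s, a = -9.81 m/s².
v = v₀ + at → t = (0 − 102) / -9.81 = 10.3 s
v² = v₀² + 2aΔx → Δx = (0² − 102²)/(2·-9.81) = 525 m
Maximum height = 178 + 525 = 703 m

702.71 m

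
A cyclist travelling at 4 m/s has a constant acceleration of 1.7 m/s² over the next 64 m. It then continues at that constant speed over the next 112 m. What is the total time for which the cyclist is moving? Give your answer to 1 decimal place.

14.0 s

Phase 1 (accelerating): v₀ = 4.00 m/s, a = 1.7 m/s².
v² = v₀² + 2aΔx = 4.00² + 2·1.7·64 = 234 → v = 15.3 m/s
t = (v − v₀)/a = (15.3 − 4.00)/1.7 = 6.64 s

Phase 2 (constant speed): v₀ = 15.3 m/s, a = 0 m/s².
Constant speed: t = d/v = 112/15.3 = 7.33 s
Total time = 6.64 + 7.33 = 14.0 s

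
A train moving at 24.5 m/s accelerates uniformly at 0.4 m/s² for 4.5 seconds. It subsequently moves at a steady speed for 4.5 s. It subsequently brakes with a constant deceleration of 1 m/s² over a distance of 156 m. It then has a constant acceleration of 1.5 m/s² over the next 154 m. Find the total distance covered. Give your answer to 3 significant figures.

Phase 1 (accelerating): v₀ = 24.5 m/s, a = 0.4 m/s².
v = v₀ + at = 24.5 + (0.4)(4.5) = 26.3 m/s
Δx = v₀t + ½at² = 24.5·4.5 + 0.5·0.4·4.5² = 114 m

Phase 2 (constant speed): v₀ = 26.3 m/s, a = 0 m/s².
v = v₀ + at = 26.3 + (0)(4.5) = 26.3 m/s
Δx = v₀t + ½at² = 26.3·4.5 + 0.5·0·4.5² = 118 m

Phase 3 (decelerating): v₀ = 26.3 m/s, a = -1 m/s².
v² = v₀² + 2aΔx = 26.3² + 2·-1·156 = 380 → v = 19.5 m/s
t = (v − v₀)/a = (19.5 − 26.3)/-1 = 6.81 s

Phase 4 (accelerating): v₀ = 19.5 m/s, a = 1.5 m/s².
v² = v₀² + 2aΔx = 19.5² + 2·1.5·154 = 842 → v = 29.0 m/s
t = (v − v₀)/a = (29.0 − 19.5)/1.5 = 6.35 s
Total distance = 114 + 118 + 156 + 154 = 543 m

543 m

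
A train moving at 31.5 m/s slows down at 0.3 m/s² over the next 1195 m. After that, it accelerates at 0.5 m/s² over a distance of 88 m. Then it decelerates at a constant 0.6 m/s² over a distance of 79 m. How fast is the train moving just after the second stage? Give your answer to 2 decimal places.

19.06 m/s

Phase 1 (decelerating): v₀ = 31.5 m/s, a = -0.3 m/s².
v² = v₀² + 2aΔx = 31.5² + 2·-0.3·1195 = 275 → v = 16.6 m/s
t = (v − v₀)/a = (16.6 − 31.5)/-0.3 = 49.7 s

Phase 2 (accelerating): v₀ = 16.6 m/s, a = 0.5 m/s².
v² = v₀² + 2aΔx = 16.6² + 2·0.5·88 = 363 → v = 19.1 m/s
t = (v − v₀)/a = (19.1 − 16.6)/0.5 = 4.94 s
Speed at end of phase 2 = 19.1 m/s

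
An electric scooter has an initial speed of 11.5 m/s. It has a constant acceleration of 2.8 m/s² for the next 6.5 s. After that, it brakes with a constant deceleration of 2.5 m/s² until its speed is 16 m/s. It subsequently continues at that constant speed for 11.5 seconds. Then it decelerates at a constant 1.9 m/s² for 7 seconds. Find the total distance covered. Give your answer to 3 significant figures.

Phase 1 (accelerating): v₀ = 11.5 m/s, a = 2.8 m/s².
v = v₀ + at = 11.5 + (2.8)(6.5) = 29.7 m/s
Δx = v₀t + ½at² = 11.5·6.5 + 0.5·2.8·6.5² = 134 m

Phase 2 (decelerating): v₀ = 29.7 m/s, a = -2.5 m/s².
v = v₀ + at → t = (16 − 29.7) / -2.5 = 5.48 s
v² = v₀² + 2aΔx → Δx = (16² − 29.7²)/(2·-2.5) = 125 m

Phase 3 (constant speed): v₀ = 16.0 m/s, a = 0 m/s².
v = v₀ + at = 16.0 + (0)(11.5) = 16.0 m/s
Δx = v₀t + ½at² = 16.0·11.5 + 0.5·0·11.5² = 184 m

Phase 4 (decelerating): v₀ = 16.0 m/s, a = -1.9 m/s².
v = v₀ + at = 16.0 + (-1.9)(7) = 2.70 m/s
Δx = v₀t + ½at² = 16.0·7 + 0.5·-1.9·7² = 65.5 m
Total distance = 134 + 125 + 184 + 65.5 = 509 m

509 m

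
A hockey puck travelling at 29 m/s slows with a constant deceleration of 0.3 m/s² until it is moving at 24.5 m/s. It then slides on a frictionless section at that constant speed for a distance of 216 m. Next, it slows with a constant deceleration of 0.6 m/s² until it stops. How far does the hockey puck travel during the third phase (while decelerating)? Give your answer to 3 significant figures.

500 m

Phase 1 (decelerating): v₀ = 29.0 m/s, a = -0.3 m/s².
v = v₀ + at → t = (24.5 − 29.0) / -0.3 = 15.0 s
v² = v₀² + 2aΔx → Δx = (24.5² − 29.0²)/(2·-0.3) = 401 m

Phase 2 (constant speed): v₀ = 24.5 m/s, a = 0 m/s².
Constant speed: t = d/v = 216/24.5 = 8.82 s

Phase 3 (decelerating): v₀ = 24.5 m/s, a = -0.6 m/s².
v = v₀ + at → t = (0 − 24.5) / -0.6 = 40.8 s
v² = v₀² + 2aΔx → Δx = (0² − 24.5²)/(2·-0.6) = 500 m
Distance in phase 3 = 500 m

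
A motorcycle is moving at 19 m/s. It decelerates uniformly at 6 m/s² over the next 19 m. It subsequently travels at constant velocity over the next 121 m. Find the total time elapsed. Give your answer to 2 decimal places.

Phase 1 (decelerating): v₀ = 19.0 m/s, a = -6 m/s².
v² = v₀² + 2aΔx = 19.0² + 2·-6·19 = 133 → v = 11.5 m/s
t = (v − v₀)/a = (11.5 − 19.0)/-6 = 1.24 s

Phase 2 (constant speed): v₀ = 11.5 m/s, a = 0 m/s².
Constant speed: t = d/v = 121/11.5 = 10.5 s
Total time = 1.24 + 10.5 = 11.7 s

11.74 s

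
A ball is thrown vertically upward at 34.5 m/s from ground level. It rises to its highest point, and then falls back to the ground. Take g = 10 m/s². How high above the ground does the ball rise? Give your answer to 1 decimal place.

59.5 m

Phase 1 (rising): v₀ = 34.5 m/s, a = -10 m/s².
v = v₀ + at → t = (0 − 34.5) / -10 = 3.45 s
v² = v₀² + 2aΔx → Δx = (0² − 34.5²)/(2·-10) = 59.5 m
Maximum height = 59.5 m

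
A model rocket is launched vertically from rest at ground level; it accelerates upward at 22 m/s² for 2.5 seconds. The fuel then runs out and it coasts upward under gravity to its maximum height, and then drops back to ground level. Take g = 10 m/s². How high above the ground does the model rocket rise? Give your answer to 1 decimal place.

Phase 1 (powered ascent): v₀ = 0 m/s, a = 22 m/s².
v = v₀ + at = 0 + (22)(2.5) = 55.0 m/s
Δx = v₀t + ½at² = 0·2.5 + 0.5·22·2.5² = 68.8 m

Phase 2 (coasting upward): v₀ = 55.0 m/s, a = -10 m/s².
v = v₀ + at → t = (0 − 55.0) / -10 = 5.50 s
v² = v₀² + 2aΔx → Δx = (0² − 55.0²)/(2·-10) = 151 m
Maximum height = 68.8 + 151 = 220 m

220.0 m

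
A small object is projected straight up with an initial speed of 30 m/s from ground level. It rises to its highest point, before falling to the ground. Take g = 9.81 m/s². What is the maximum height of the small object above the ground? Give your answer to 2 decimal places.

Phase 1 (rising): v₀ = 30.0 m/s, a = -9.81 m/s².
v = v₀ + at → t = (0 − 30.0) / -9.81 = 3.06 s
v² = v₀² + 2aΔx → Δx = (0² − 30.0²)/(2·-9.81) = 45.9 m
Maximum height = 45.9 m

45.87 m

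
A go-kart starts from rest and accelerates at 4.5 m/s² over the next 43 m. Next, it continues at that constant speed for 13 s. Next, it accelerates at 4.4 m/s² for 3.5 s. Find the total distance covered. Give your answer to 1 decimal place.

394.5 m

Phase 1 (accelerating): v₀ = 0 m/s, a = 4.5 m/s².
v² = v₀² + 2aΔx = 0² + 2·4.5·43 = 387 → v = 19.7 m/s
t = (v − v₀)/a = (19.7 − 0)/4.5 = 4.37 s

Phase 2 (constant speed): v₀ = 19.7 m/s, a = 0 m/s².
v = v₀ + at = 19.7 + (0)(13) = 19.7 m/s
Δx = v₀t + ½at² = 19.7·13 + 0.5·0·13² = 256 m

Phase 3 (accelerating): v₀ = 19.7 m/s, a = 4.4 m/s².
v = v₀ + at = 19.7 + (4.4)(3.5) = 35.1 m/s
Δx = v₀t + ½at² = 19.7·3.5 + 0.5·4.4·3.5² = 95.8 m
Total distance = 43.0 + 256 + 95.8 = 395 m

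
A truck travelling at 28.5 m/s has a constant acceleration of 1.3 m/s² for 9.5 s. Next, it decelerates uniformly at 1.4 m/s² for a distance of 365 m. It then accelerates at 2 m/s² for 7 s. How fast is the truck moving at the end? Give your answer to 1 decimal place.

39.4 m/s

Phase 1 (accelerating): v₀ = 28.5 m/s, a = 1.3 m/s².
v = v₀ + at = 28.5 + (1.3)(9.5) = 40.9 m/s
Δx = v₀t + ½at² = 28.5·9.5 + 0.5·1.3·9.5² = 329 m

Phase 2 (decelerating): v₀ = 40.9 m/s, a = -1.4 m/s².
v² = v₀² + 2aΔx = 40.9² + 2·-1.4·365 = 647 → v = 25.4 m/s
t = (v − v₀)/a = (25.4 − 40.9)/-1.4 = 11.0 s

Phase 3 (accelerating): v₀ = 25.4 m/s, a = 2 m/s².
v = v₀ + at = 25.4 + (2)(7) = 39.4 m/s
Δx = v₀t + ½at² = 25.4·7 + 0.5·2·7² = 227 m
Final speed = 39.4 m/s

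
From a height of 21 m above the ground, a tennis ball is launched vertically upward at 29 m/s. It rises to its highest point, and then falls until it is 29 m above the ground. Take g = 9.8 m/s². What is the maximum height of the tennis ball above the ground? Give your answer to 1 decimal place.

Phase 1 (rising): v₀ = 29.0 m/s, a = -9.8 m/s².
v = v₀ + at → t = (0 − 29.0) / -9.8 = 2.96 s
v² = v₀² + 2aΔx → Δx = (0² − 29.0²)/(2·-9.8) = 42.9 m
Maximum height = 21 + 42.9 = 63.9 m

63.9 m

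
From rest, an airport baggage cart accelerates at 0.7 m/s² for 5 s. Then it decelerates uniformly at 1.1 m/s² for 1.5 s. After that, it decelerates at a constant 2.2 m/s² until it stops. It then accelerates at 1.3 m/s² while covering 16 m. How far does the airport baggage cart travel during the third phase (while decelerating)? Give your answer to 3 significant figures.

Phase 1 (accelerating): v₀ = 0 m/s, a = 0.7 m/s².
v = v₀ + at = 0 + (0.7)(5) = 3.50 m/s
Δx = v₀t + ½at² = 0·5 + 0.5·0.7·5² = 8.75 m

Phase 2 (decelerating): v₀ = 3.50 m/s, a = -1.1 m/s².
v = v₀ + at = 3.50 + (-1.1)(1.5) = 1.85 m/s
Δx = v₀t + ½at² = 3.50·1.5 + 0.5·-1.1·1.5² = 4.01 m

Phase 3 (decelerating): v₀ = 1.85 m/s, a = -2.2 m/s².
v = v₀ + at → t = (0 − 1.85) / -2.2 = 0.841 s
v² = v₀² + 2aΔx → Δx = (0² − 1.85²)/(2·-2.2) = 0.778 m
Distance in phase 3 = 0.778 m

0.778 m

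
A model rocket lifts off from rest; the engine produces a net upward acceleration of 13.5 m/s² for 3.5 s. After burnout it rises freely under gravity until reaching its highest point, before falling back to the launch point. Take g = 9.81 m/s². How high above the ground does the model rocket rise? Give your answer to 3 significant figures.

196 m

Phase 1 (powered ascent): v₀ = 0 m/s, a = 13.5 m/s².
v = v₀ + at = 0 + (13.5)(3.5) = 47.2 m/s
Δx = v₀t + ½at² = 0·3.5 + 0.5·13.5·3.5² = 82.7 m

Phase 2 (coasting upward): v₀ = 47.2 m/s, a = -9.81 m/s².
v = v₀ + at → t = (0 − 47.2) / -9.81 = 4.82 s
v² = v₀² + 2aΔx → Δx = (0² − 47.2²)/(2·-9.81) = 114 m
Maximum height = 82.7 + 114 = 196 m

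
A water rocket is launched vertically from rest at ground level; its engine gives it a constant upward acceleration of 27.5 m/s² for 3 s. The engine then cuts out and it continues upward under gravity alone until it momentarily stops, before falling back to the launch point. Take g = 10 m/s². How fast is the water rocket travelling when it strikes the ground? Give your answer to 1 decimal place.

Phase 1 (powered ascent): v₀ = 0 m/s, a = 27.5 m/s².
v = v₀ + at = 0 + (27.5)(3) = 82.5 m/s
Δx = v₀t + ½at² = 0·3 + 0.5·27.5·3² = 124 m

Phase 2 (coasting upward): v₀ = 82.5 m/s, a = -10 m/s².
v = v₀ + at → t = (0 − 82.5) / -10 = 8.25 s
v² = v₀² + 2aΔx → Δx = (0² − 82.5²)/(2·-10) = 340 m

Phase 3 (free fall): v₀ = 0 m/s, a = -10 m/s².
Falls 464 m from rest: t = √(2·464/10) = 9.63 s; v = g·t = 96.3 m/s.
Impact speed = 96.3 m/s

96.3 m/s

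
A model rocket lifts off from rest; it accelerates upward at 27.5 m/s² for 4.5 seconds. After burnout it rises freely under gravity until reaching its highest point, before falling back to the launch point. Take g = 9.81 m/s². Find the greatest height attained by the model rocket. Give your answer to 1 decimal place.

Phase 1 (powered ascent): v₀ = 0 m/s, a = 27.5 m/s².
v = v₀ + at = 0 + (27.5)(4.5) = 124 m/s
Δx = v₀t + ½at² = 0·4.5 + 0.5·27.5·4.5² = 278 m

Phase 2 (coasting upward): v₀ = 124 m/s, a = -9.81 m/s².
v = v₀ + at → t = (0 − 124) / -9.81 = 12.6 s
v² = v₀² + 2aΔx → Δx = (0² − 124²)/(2·-9.81) = 781 m
Maximum height = 278 + 781 = 1060 m

1059.0 m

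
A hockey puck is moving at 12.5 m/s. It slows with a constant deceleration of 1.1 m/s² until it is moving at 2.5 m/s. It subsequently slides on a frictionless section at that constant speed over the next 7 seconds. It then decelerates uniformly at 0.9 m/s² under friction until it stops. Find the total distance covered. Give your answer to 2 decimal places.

89.15 m

Phase 1 (decelerating): v₀ = 12.5 m/s, a = -1.1 m/s².
v = v₀ + at → t = (2.5 − 12.5) / -1.1 = 9.09 s
v² = v₀² + 2aΔx → Δx = (2.5² − 12.5²)/(2·-1.1) = 68.2 m

Phase 2 (constant speed): v₀ = 2.50 m/s, a = 0 m/s².
v = v₀ + at = 2.50 + (0)(7) = 2.50 m/s
Δx = v₀t + ½at² = 2.50·7 + 0.5·0·7² = 17.5 m

Phase 3 (decelerating): v₀ = 2.50 m/s, a = -0.9 m/s².
v = v₀ + at → t = (0 − 2.50) / -0.9 = 2.78 s
v² = v₀² + 2aΔx → Δx = (0² − 2.50²)/(2·-0.9) = 3.47 m
Total distance = 68.2 + 17.5 + 3.47 = 89.2 m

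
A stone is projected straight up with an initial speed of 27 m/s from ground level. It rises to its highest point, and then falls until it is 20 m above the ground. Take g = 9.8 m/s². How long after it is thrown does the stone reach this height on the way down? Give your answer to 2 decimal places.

4.63 s

Phase 1 (rising): v₀ = 27.0 m/s, a = -9.8 m/s².
v = v₀ + at → t = (0 − 27.0) / -9.8 = 2.76 s
v² = v₀² + 2aΔx → Δx = (0² − 27.0²)/(2·-9.8) = 37.2 m

Phase 2 (falling): v₀ = 0 m/s, a = -9.8 m/s².
Falls 17.2 m from rest: t = √(2·17.2/9.8) = 1.87 s; v = g·t = 18.4 m/s.
Total time = 2.76 + 1.87 = 4.63 s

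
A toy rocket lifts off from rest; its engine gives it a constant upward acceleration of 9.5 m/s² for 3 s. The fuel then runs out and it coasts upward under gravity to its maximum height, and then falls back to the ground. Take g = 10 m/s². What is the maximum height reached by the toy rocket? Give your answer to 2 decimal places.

83.36 m

Phase 1 (powered ascent): v₀ = 0 m/s, a = 9.5 m/s².
v = v₀ + at = 0 + (9.5)(3) = 28.5 m/s
Δx = v₀t + ½at² = 0·3 + 0.5·9.5·3² = 42.8 m

Phase 2 (coasting upward): v₀ = 28.5 m/s, a = -10 m/s².
v = v₀ + at → t = (0 − 28.5) / -10 = 2.85 s
v² = v₀² + 2aΔx → Δx = (0² − 28.5²)/(2·-10) = 40.6 m
Maximum height = 42.8 + 40.6 = 83.4 m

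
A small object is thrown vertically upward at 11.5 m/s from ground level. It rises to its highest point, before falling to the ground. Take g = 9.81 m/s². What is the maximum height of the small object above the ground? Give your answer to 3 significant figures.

6.74 m

Phase 1 (rising): v₀ = 11.5 m/s, a = -9.81 m/s².
v = v₀ + at → t = (0 − 11.5) / -9.81 = 1.17 s
v² = v₀² + 2aΔx → Δx = (0² − 11.5²)/(2·-9.81) = 6.74 m
Maximum height = 6.74 m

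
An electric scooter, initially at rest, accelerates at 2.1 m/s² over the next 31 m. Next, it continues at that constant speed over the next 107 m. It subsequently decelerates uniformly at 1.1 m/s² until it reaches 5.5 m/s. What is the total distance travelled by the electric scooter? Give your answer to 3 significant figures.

Phase 1 (accelerating): v₀ = 0 m/s, a = 2.1 m/s².
v² = v₀² + 2aΔx = 0² + 2·2.1·31 = 130 → v = 11.4 m/s
t = (v − v₀)/a = (11.4 − 0)/2.1 = 5.43 s

Phase 2 (constant speed): v₀ = 11.4 m/s, a = 0 m/s².
Constant speed: t = d/v = 107/11.4 = 9.38 s

Phase 3 (decelerating): v₀ = 11.4 m/s, a = -1.1 m/s².
v = v₀ + at → t = (5.5 − 11.4) / -1.1 = 5.37 s
v² = v₀² + 2aΔx → Δx = (5.5² − 11.4²)/(2·-1.1) = 45.4 m
Total distance = 31.0 + 107 + 45.4 = 183 m

183 m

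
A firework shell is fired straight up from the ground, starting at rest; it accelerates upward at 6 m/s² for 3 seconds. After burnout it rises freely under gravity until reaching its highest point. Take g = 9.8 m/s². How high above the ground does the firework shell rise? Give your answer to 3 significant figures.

Phase 1 (powered ascent): v₀ = 0 m/s, a = 6 m/s².
v = v₀ + at = 0 + (6)(3) = 18.0 m/s
Δx = v₀t + ½at² = 0·3 + 0.5·6·3² = 27.0 m

Phase 2 (coasting upward): v₀ = 18.0 m/s, a = -9.8 m/s².
v = v₀ + at → t = (0 − 18.0) / -9.8 = 1.84 s
v² = v₀² + 2aΔx → Δx = (0² − 18.0²)/(2·-9.8) = 16.5 m
Maximum height = 27.0 + 16.5 = 43.5 m

43.5 m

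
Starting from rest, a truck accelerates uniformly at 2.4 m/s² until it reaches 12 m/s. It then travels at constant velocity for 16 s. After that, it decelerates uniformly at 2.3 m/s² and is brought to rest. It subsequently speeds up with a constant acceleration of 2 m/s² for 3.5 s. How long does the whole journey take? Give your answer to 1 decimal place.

29.7 s

Phase 1 (accelerating): v₀ = 0 m/s, a = 2.4 m/s².
v = v₀ + at → t = (12 − 0) / 2.4 = 5.00 s
v² = v₀² + 2aΔx → Δx = (12² − 0²)/(2·2.4) = 30.0 m

Phase 2 (constant speed): v₀ = 12.0 m/s, a = 0 m/s².
v = v₀ + at = 12.0 + (0)(16) = 12.0 m/s
Δx = v₀t + ½at² = 12.0·16 + 0.5·0·16² = 192 m

Phase 3 (decelerating): v₀ = 12.0 m/s, a = -2.3 m/s².
v = v₀ + at → t = (0 − 12.0) / -2.3 = 5.22 s
v² = v₀² + 2aΔx → Δx = (0² − 12.0²)/(2·-2.3) = 31.3 m

Phase 4 (accelerating): v₀ = 0 m/s, a = 2 m/s².
v = v₀ + at = 0 + (2)(3.5) = 7.00 m/s
Δx = v₀t + ½at² = 0·3.5 + 0.5·2·3.5² = 12.2 m
Total time = 5.00 + 16.0 + 5.22 + 3.50 = 29.7 s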